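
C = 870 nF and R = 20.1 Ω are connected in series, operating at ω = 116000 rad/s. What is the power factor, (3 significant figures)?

X_C = 1/(ωC) = 9.91 Ω
Z = 20.1 − j9.91 Ω
|Z| = √(20.1² + 9.91²) = 22.4 Ω
∠Z = arctan(-9.91/20.1) = -26.2°
cos φ = cos(-26.2°) = 0.897

0.897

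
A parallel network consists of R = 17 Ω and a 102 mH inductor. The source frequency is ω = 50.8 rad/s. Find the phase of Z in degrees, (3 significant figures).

73.0°

X_L = ωL = 5.18 Ω
Parallel: admittances add. Y = 1/R + 1/(jωL)
Y = (0.0588 − j0.193) S
|Y| = 0.202 S → |Z| = 1/|Y| = 4.96 Ω, ∠Z = −∠Y = 73.0°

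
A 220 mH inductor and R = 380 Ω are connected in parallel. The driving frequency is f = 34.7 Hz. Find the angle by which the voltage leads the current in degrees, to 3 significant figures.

ω = 2πf = 218.0 rad/s
X_L = ωL = 48.0 Ω
Parallel: admittances add. Y = 1/R + 1/(jωL)
Y = (0.00263 − j0.0208) S
|Y| = 0.0210 S → |Z| = 1/|Y| = 47.6 Ω, ∠Z = −∠Y = 82.8°

82.8°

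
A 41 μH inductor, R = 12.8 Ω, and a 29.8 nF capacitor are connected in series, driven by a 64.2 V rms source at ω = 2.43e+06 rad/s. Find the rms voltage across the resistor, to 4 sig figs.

X_L = ωL = 99.63 Ω
X_C = 1/(ωC) = 13.81 Ω
Net reactance X = X_L − X_C = 85.82 Ω
Z = 12.80 + j85.82 Ω
|Z| = √(12.80² + 85.82²) = 86.77 Ω
I = V/|Z| = 739.9 mA
V_R = I·|Z_R| = 0.7399 × 12.80 = 9.471 V

9.471 V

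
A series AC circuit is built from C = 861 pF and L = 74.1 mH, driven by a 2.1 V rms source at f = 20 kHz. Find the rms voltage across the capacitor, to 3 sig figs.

ω = 2πf = 125700 rad/s
X_L = ωL = 9310 Ω
X_C = 1/(ωC) = 9240 Ω
Net reactance X = X_L − X_C = 69.2 Ω
Z = j69.2 Ω
|Z| = √(0² + 69.2²) = 69.2 Ω
I = V/|Z| = 30.3 mA
V_C = I·|Z_C| = 0.0303 × 9240 = 280 V

280 V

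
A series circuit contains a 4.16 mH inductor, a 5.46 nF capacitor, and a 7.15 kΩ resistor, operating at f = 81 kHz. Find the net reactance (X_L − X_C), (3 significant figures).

ω = 2πf = 508900 rad/s
X_L = ωL = 2120 Ω
X_C = 1/(ωC) = 360 Ω
X = 2120 − 360 = 1760 Ω

1760 Ω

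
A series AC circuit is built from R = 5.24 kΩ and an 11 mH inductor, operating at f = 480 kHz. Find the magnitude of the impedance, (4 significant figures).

ω = 2πf = 3.016e+06 rad/s
X_L = ωL = 33180 Ω
Z = 5240 + j33180 Ω
|Z| = √(5240² + 33180²) = 33590 Ω

33590 Ω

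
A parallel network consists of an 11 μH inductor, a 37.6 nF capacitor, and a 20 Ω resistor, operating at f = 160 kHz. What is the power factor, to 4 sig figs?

0.6888

ω = 2πf = 1.005e+06 rad/s
X_L = ωL = 11.06 Ω
X_C = 1/(ωC) = 26.46 Ω
Parallel: admittances add. Y = 1/R + 1/(jωL) + jωC
Y = (0.05000 − j0.05263) S
|Y| = 0.07259 S → |Z| = 1/|Y| = 13.78 Ω, ∠Z = −∠Y = 46.47°
cos φ = cos(46.47°) = 0.6888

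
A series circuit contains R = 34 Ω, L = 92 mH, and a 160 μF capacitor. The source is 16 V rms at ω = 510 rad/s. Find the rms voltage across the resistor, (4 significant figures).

11.20 V

X_L = ωL = 46.92 Ω
X_C = 1/(ωC) = 12.25 Ω
Net reactance X = X_L − X_C = 34.67 Ω
Z = 34.00 + j34.67 Ω
|Z| = √(34.00² + 34.67²) = 48.56 Ω
I = V/|Z| = 329.5 mA
V_R = I·|Z_R| = 0.3295 × 34.00 = 11.20 V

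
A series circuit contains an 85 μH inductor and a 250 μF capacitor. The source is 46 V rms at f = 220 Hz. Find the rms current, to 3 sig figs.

ω = 2πf = 1382 rad/s
X_L = ωL = 0.117 Ω
X_C = 1/(ωC) = 2.89 Ω
Net reactance X = X_L − X_C = -2.78 Ω
Z = − j2.78 Ω
|Z| = √(0² + 2.78²) = 2.78 Ω
I = V/|Z| = 46/2.78 = 16.6 A

16.6 A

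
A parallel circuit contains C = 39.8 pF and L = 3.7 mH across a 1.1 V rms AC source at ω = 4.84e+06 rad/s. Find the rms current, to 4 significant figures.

X_L = ωL = 17910 Ω
X_C = 1/(ωC) = 5191 Ω
Parallel: admittances add. Y = 1/(jωL) + jωC
Y = (0 + j0.0001368) S
|Y| = 0.0001368 S → |Z| = 1/|Y| = 7310 Ω, ∠Z = −∠Y = -90.00°
I = V/|Z| = 1.1/7310 = 150.5 μA

150.5 μA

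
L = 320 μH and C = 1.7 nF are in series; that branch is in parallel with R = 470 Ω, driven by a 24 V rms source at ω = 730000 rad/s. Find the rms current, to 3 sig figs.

X_L = ωL = 234 Ω
X_C = 1/(ωC) = 806 Ω
Branch 1: Z₁ = R = 470 Ω
Branch 2 (series LC): Z₂ = j(X_L − X_C) = −j572 Ω
Parallel: Z = Z₁Z₂/(Z₁+Z₂), |Z| = 363 Ω, ∠Z = -39.4°
I = V/|Z| = 24/363 = 66.1 mA

66.1 mA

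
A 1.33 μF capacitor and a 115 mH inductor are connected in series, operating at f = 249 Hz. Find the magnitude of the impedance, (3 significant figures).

ω = 2πf = 1565 rad/s
X_L = ωL = 180 Ω
X_C = 1/(ωC) = 481 Ω
Net reactance X = X_L − X_C = -301 Ω
Z = − j301 Ω
|Z| = √(0² + 301²) = 301 Ω

301 Ω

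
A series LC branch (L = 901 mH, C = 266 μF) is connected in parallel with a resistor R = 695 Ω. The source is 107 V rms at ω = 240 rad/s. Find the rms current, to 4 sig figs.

555.2 mA

X_L = ωL = 216.2 Ω
X_C = 1/(ωC) = 15.66 Ω
Branch 1: Z₁ = R = 695.0 Ω
Branch 2 (series LC): Z₂ = j(X_L − X_C) = j200.6 Ω
Parallel: Z = Z₁Z₂/(Z₁+Z₂), |Z| = 192.7 Ω, ∠Z = 73.90°
I = V/|Z| = 107/192.7 = 555.2 mA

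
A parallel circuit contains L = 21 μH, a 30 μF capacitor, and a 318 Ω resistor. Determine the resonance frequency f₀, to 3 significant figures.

ω₀ = 1/√(LC) = 1/√(2.1e-05 × 3e-05) = 39840 rad/s
f₀ = ω₀/(2π) = 6.34 kHz

6.34 kHz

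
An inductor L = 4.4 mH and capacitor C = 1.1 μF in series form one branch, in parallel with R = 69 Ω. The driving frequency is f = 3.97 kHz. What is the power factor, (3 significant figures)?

ω = 2πf = 24940 rad/s
X_L = ωL = 110 Ω
X_C = 1/(ωC) = 36.4 Ω
Branch 1: Z₁ = R = 69.0 Ω
Branch 2 (series LC): Z₂ = j(X_L − X_C) = j73.3 Ω
Parallel: Z = Z₁Z₂/(Z₁+Z₂), |Z| = 50.2 Ω, ∠Z = 43.3°
cos φ = cos(43.3°) = 0.728

0.728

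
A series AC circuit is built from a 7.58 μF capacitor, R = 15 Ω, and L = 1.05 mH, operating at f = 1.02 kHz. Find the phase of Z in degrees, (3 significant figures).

-42.7°

ω = 2πf = 6409 rad/s
X_L = ωL = 6.73 Ω
X_C = 1/(ωC) = 20.6 Ω
Net reactance X = X_L − X_C = -13.9 Ω
Z = 15.0 − j13.9 Ω
|Z| = √(15.0² + 13.9²) = 20.4 Ω
∠Z = arctan(-13.9/15.0) = -42.7°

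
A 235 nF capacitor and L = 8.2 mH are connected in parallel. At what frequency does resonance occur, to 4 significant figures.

ω₀ = 1/√(LC) = 1/√(0.0082 × 2.35e-07) = 22780 rad/s
f₀ = ω₀/(2π) = 3.626 kHz

3.626 kHz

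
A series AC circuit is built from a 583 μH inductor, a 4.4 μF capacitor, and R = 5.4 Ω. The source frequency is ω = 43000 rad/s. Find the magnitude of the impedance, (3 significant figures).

20.5 Ω

X_L = ωL = 25.1 Ω
X_C = 1/(ωC) = 5.29 Ω
Net reactance X = X_L − X_C = 19.8 Ω
Z = 5.40 + j19.8 Ω
|Z| = √(5.40² + 19.8²) = 20.5 Ω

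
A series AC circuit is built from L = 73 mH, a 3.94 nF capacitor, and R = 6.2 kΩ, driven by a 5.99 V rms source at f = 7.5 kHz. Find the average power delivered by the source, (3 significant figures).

5.27 mW

ω = 2πf = 47120 rad/s
X_L = ωL = 3440 Ω
X_C = 1/(ωC) = 5390 Ω
Net reactance X = X_L − X_C = -1950 Ω
Z = 6200 − j1950 Ω
|Z| = √(6200² + 1950²) = 6500 Ω
∠Z = arctan(-1950/6200) = -17.4°
I = V/|Z| = 922 μA
P = VI cos φ = 5.99 × 0.000922 × cos(-17.4°) = 5.27 mW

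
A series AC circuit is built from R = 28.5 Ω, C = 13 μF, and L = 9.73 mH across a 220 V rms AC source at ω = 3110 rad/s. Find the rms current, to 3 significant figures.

7.58 A

X_L = ωL = 30.3 Ω
X_C = 1/(ωC) = 24.7 Ω
Net reactance X = X_L − X_C = 5.53 Ω
Z = 28.5 + j5.53 Ω
|Z| = √(28.5² + 5.53²) = 29.0 Ω
I = V/|Z| = 220/29.0 = 7.58 A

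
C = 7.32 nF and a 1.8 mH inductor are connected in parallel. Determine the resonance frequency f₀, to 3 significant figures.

43.8 kHz

ω₀ = 1/√(LC) = 1/√(0.0018 × 7.32e-09) = 275500 rad/s
f₀ = ω₀/(2π) = 43.8 kHz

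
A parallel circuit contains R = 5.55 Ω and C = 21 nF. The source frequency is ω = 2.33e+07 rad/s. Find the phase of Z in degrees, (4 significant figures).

X_C = 1/(ωC) = 2.044 Ω
Parallel: admittances add. Y = 1/R + jωC
Y = (0.1802 + j0.4893) S
|Y| = 0.5214 S → |Z| = 1/|Y| = 1.918 Ω, ∠Z = −∠Y = -69.78°

-69.78°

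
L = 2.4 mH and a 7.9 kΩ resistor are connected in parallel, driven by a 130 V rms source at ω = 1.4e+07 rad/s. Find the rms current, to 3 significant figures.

X_L = ωL = 33600 Ω
Parallel: admittances add. Y = 1/R + 1/(jωL)
Y = (0.000127 − j2.98e-05) S
|Y| = 0.000130 S → |Z| = 1/|Y| = 7690 Ω, ∠Z = −∠Y = 13.2°
I = V/|Z| = 130/7690 = 16.9 mA

16.9 mA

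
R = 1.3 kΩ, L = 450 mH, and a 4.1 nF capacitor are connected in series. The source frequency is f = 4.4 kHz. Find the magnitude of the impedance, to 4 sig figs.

ω = 2πf = 27650 rad/s
X_L = ωL = 12440 Ω
X_C = 1/(ωC) = 8822 Ω
Net reactance X = X_L − X_C = 3618 Ω
Z = 1300 + j3618 Ω
|Z| = √(1300² + 3618²) = 3845 Ω

3845 Ω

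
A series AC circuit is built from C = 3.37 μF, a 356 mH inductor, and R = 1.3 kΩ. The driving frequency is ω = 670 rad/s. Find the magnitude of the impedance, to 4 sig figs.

X_L = ωL = 238.5 Ω
X_C = 1/(ωC) = 442.9 Ω
Net reactance X = X_L − X_C = -204.4 Ω
Z = 1300 − j204.4 Ω
|Z| = √(1300² + 204.4²) = 1316 Ω

1316 Ω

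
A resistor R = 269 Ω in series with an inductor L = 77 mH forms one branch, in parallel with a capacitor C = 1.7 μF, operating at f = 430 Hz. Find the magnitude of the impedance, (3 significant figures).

275 Ω

ω = 2πf = 2702 rad/s
X_L = ωL = 208 Ω
X_C = 1/(ωC) = 218 Ω
Branch 1 (R+jX_L): Z₁ = 269 + j208 Ω, |Z₁| = 340 Ω
Branch 2 (−jX_C): Z₂ = −j218 Ω
Parallel: Z = Z₁Z₂/(Z₁+Z₂), |Z| = 275 Ω, ∠Z = -50.2°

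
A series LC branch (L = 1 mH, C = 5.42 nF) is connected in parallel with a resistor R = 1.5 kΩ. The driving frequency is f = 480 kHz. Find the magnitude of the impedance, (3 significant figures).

ω = 2πf = 3.016e+06 rad/s
X_L = ωL = 3020 Ω
X_C = 1/(ωC) = 61.2 Ω
Branch 1: Z₁ = R = 1500 Ω
Branch 2 (series LC): Z₂ = j(X_L − X_C) = j2950 Ω
Parallel: Z = Z₁Z₂/(Z₁+Z₂), |Z| = 1340 Ω, ∠Z = 26.9°

1340 Ω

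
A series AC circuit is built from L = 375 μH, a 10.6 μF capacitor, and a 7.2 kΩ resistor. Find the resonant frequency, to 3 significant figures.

ω₀ = 1/√(LC) = 1/√(0.000375 × 1.06e-05) = 15860 rad/s
f₀ = ω₀/(2π) = 2.52 kHz

2.52 kHz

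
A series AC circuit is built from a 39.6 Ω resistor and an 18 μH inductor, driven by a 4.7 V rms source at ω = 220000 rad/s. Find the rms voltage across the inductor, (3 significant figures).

X_L = ωL = 3.96 Ω
Z = 39.6 + j3.96 Ω
|Z| = √(39.6² + 3.96²) = 39.8 Ω
I = V/|Z| = 118 mA
V_L = I·|Z_L| = 0.118 × 3.96 = 0.468 V

0.468 V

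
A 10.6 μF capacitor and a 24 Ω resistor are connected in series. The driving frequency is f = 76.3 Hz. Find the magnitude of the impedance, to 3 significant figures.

ω = 2πf = 479.4 rad/s
X_C = 1/(ωC) = 197 Ω
Z = 24.0 − j197 Ω
|Z| = √(24.0² + 197²) = 198 Ω

198 Ω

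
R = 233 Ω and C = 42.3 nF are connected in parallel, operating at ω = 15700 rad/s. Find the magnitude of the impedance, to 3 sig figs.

X_C = 1/(ωC) = 1510 Ω
Parallel: admittances add. Y = 1/R + jωC
Y = (0.00429 + j0.000664) S
|Y| = 0.00434 S → |Z| = 1/|Y| = 230 Ω, ∠Z = −∠Y = -8.80°

230 Ω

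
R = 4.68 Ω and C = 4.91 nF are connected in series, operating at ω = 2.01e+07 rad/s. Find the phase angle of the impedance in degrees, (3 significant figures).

-65.2°

X_C = 1/(ωC) = 10.1 Ω
Z = 4.68 − j10.1 Ω
|Z| = √(4.68² + 10.1²) = 11.2 Ω
∠Z = arctan(-10.1/4.68) = -65.2°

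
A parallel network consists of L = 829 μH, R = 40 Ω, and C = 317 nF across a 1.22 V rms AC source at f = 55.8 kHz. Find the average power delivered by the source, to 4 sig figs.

ω = 2πf = 350600 rad/s
X_L = ωL = 290.6 Ω
X_C = 1/(ωC) = 8.998 Ω
Parallel: admittances add. Y = 1/R + 1/(jωL) + jωC
Y = (0.02500 + j0.1077) S
|Y| = 0.1106 S → |Z| = 1/|Y| = 9.045 Ω, ∠Z = −∠Y = -76.93°
I = V/|Z| = 134.9 mA
P = VI cos φ = 1.22 × 0.1349 × cos(-76.93°) = 37.21 mW

37.21 mW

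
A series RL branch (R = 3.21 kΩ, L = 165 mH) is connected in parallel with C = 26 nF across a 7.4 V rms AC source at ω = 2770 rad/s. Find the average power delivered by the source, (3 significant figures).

X_L = ωL = 457 Ω
X_C = 1/(ωC) = 13900 Ω
Branch 1 (R+jX_L): Z₁ = 3210 + j457 Ω, |Z₁| = 3240 Ω
Branch 2 (−jX_C): Z₂ = −j13900 Ω
Parallel: Z = Z₁Z₂/(Z₁+Z₂), |Z| = 3260 Ω, ∠Z = -5.34°
I = V/|Z| = 2.27 mA
P = VI cos φ = 7.4 × 0.00227 × cos(-5.34°) = 16.7 mW

16.7 mW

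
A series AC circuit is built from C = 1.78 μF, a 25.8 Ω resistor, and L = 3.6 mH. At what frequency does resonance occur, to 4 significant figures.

ω₀ = 1/√(LC) = 1/√(0.0036 × 1.78e-06) = 12490 rad/s
f₀ = ω₀/(2π) = 1.988 kHz

1.988 kHz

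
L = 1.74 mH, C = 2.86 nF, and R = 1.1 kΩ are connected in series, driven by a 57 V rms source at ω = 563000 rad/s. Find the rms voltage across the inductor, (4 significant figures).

X_L = ωL = 979.6 Ω
X_C = 1/(ωC) = 621.0 Ω
Net reactance X = X_L − X_C = 358.6 Ω
Z = 1100 + j358.6 Ω
|Z| = √(1100² + 358.6²) = 1157 Ω
I = V/|Z| = 49.27 mA
V_L = I·|Z_L| = 0.04927 × 979.6 = 48.26 V

48.26 V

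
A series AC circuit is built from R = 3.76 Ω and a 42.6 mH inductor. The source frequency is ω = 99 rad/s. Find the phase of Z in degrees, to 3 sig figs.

X_L = ωL = 4.22 Ω
Z = 3.76 + j4.22 Ω
|Z| = √(3.76² + 4.22²) = 5.65 Ω
∠Z = arctan(4.22/3.76) = 48.3°

48.3°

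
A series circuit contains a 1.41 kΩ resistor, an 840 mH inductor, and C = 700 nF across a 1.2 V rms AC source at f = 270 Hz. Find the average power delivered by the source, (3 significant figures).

872 μW

ω = 2πf = 1696 rad/s
X_L = ωL = 1430 Ω
X_C = 1/(ωC) = 842 Ω
Net reactance X = X_L − X_C = 583 Ω
Z = 1410 + j583 Ω
|Z| = √(1410² + 583²) = 1530 Ω
∠Z = arctan(583/1410) = 22.5°
I = V/|Z| = 786 μA
P = VI cos φ = 1.2 × 0.000786 × cos(22.5°) = 872 μW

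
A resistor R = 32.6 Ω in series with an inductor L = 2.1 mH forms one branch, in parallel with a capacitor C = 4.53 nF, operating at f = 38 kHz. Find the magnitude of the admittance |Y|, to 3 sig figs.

ω = 2πf = 238800 rad/s
X_L = ωL = 501 Ω
X_C = 1/(ωC) = 925 Ω
Branch 1 (R+jX_L): Z₁ = 32.6 + j501 Ω, |Z₁| = 502 Ω
Branch 2 (−jX_C): Z₂ = −j925 Ω
Parallel: Z = Z₁Z₂/(Z₁+Z₂), |Z| = 1090 Ω, ∠Z = 81.9°
|Y| = 1/|Z| = 914 μS

914 μS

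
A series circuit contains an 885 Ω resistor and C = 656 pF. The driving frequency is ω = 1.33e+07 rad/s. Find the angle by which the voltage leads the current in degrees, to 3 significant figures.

X_C = 1/(ωC) = 115 Ω
Z = 885 − j115 Ω
|Z| = √(885² + 115²) = 892 Ω
∠Z = arctan(-115/885) = -7.38°

-7.38°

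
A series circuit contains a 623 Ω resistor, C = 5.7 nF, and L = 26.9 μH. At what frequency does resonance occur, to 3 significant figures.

ω₀ = 1/√(LC) = 1/√(2.69e-05 × 5.7e-09) = 2.554e+06 rad/s
f₀ = ω₀/(2π) = 406 kHz

406 kHz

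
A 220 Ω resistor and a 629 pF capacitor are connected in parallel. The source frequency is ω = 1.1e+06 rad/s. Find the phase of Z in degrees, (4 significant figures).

-8.655°

X_C = 1/(ωC) = 1445 Ω
Parallel: admittances add. Y = 1/R + jωC
Y = (0.004545 + j0.0006919) S
|Y| = 0.004598 S → |Z| = 1/|Y| = 217.5 Ω, ∠Z = −∠Y = -8.655°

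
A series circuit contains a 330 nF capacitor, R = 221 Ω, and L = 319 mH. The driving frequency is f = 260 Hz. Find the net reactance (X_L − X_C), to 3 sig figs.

ω = 2πf = 1634 rad/s
X_L = ωL = 521 Ω
X_C = 1/(ωC) = 1850 Ω
X = 521 − 1850 = -1330 Ω

-1330 Ω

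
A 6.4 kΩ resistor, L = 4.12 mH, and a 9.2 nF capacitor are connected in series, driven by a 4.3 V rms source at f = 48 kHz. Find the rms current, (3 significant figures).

666 μA

ω = 2πf = 301600 rad/s
X_L = ωL = 1240 Ω
X_C = 1/(ωC) = 360 Ω
Net reactance X = X_L − X_C = 882 Ω
Z = 6400 + j882 Ω
|Z| = √(6400² + 882²) = 6460 Ω
I = V/|Z| = 4.3/6460 = 666 μA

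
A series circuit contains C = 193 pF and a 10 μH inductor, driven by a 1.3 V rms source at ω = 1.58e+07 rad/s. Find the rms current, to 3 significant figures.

X_L = ωL = 158 Ω
X_C = 1/(ωC) = 328 Ω
Net reactance X = X_L − X_C = -170 Ω
Z = − j170 Ω
|Z| = √(0² + 170²) = 170 Ω
I = V/|Z| = 1.3/170 = 7.65 mA

7.65 mA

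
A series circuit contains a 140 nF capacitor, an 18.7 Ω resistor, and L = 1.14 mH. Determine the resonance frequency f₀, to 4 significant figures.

12.60 kHz

ω₀ = 1/√(LC) = 1/√(0.00114 × 1.4e-07) = 79160 rad/s
f₀ = ω₀/(2π) = 12.60 kHz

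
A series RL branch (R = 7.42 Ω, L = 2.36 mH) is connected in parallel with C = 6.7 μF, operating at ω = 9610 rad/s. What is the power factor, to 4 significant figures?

X_L = ωL = 22.68 Ω
X_C = 1/(ωC) = 15.53 Ω
Branch 1 (R+jX_L): Z₁ = 7.420 + j22.68 Ω, |Z₁| = 23.86 Ω
Branch 2 (−jX_C): Z₂ = −j15.53 Ω
Parallel: Z = Z₁Z₂/(Z₁+Z₂), |Z| = 35.97 Ω, ∠Z = -62.05°
cos φ = cos(-62.05°) = 0.4687

0.4687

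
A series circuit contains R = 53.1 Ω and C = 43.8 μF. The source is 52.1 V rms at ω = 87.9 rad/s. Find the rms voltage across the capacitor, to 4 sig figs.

51.04 V

X_C = 1/(ωC) = 259.7 Ω
Z = 53.10 − j259.7 Ω
|Z| = √(53.10² + 259.7²) = 265.1 Ω
I = V/|Z| = 196.5 mA
V_C = I·|Z_C| = 0.1965 × 259.7 = 51.04 V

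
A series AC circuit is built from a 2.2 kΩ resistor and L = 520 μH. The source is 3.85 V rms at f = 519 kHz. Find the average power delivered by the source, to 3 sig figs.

4.23 mW

ω = 2πf = 3.261e+06 rad/s
X_L = ωL = 1700 Ω
Z = 2200 + j1700 Ω
|Z| = √(2200² + 1700²) = 2780 Ω
∠Z = arctan(1700/2200) = 37.6°
I = V/|Z| = 1.39 mA
P = VI cos φ = 3.85 × 0.00139 × cos(37.6°) = 4.23 mW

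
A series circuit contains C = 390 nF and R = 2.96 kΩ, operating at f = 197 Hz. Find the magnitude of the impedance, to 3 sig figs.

3610 Ω

ω = 2πf = 1238 rad/s
X_C = 1/(ωC) = 2070 Ω
Z = 2960 − j2070 Ω
|Z| = √(2960² + 2070²) = 3610 Ω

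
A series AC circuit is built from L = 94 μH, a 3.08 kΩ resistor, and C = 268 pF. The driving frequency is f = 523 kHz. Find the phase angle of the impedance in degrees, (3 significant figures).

ω = 2πf = 3.286e+06 rad/s
X_L = ωL = 309 Ω
X_C = 1/(ωC) = 1140 Ω
Net reactance X = X_L − X_C = -827 Ω
Z = 3080 − j827 Ω
|Z| = √(3080² + 827²) = 3190 Ω
∠Z = arctan(-827/3080) = -15.0°

-15.0°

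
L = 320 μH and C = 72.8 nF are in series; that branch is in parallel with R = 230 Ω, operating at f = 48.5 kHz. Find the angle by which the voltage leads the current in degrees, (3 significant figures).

ω = 2πf = 304700 rad/s
X_L = ωL = 97.5 Ω
X_C = 1/(ωC) = 45.1 Ω
Branch 1: Z₁ = R = 230 Ω
Branch 2 (series LC): Z₂ = j(X_L − X_C) = j52.4 Ω
Parallel: Z = Z₁Z₂/(Z₁+Z₂), |Z| = 51.1 Ω, ∠Z = 77.2°

77.2°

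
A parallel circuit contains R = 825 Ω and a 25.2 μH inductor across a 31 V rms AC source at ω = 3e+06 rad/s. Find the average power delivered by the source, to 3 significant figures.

X_L = ωL = 75.6 Ω
Parallel: admittances add. Y = 1/R + 1/(jωL)
Y = (0.00121 − j0.0132) S
|Y| = 0.0133 S → |Z| = 1/|Y| = 75.3 Ω, ∠Z = −∠Y = 84.8°
I = V/|Z| = 412 mA
P = VI cos φ = 31 × 0.412 × cos(84.8°) = 1.16 W

1.16 W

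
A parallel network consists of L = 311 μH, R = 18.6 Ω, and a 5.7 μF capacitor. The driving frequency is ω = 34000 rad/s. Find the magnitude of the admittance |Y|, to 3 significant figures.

X_L = ωL = 10.6 Ω
X_C = 1/(ωC) = 5.16 Ω
Parallel: admittances add. Y = 1/R + 1/(jωL) + jωC
Y = (0.0538 + j0.0992) S
|Y| = 0.113 S → |Z| = 1/|Y| = 8.86 Ω, ∠Z = −∠Y = -61.6°

113 mS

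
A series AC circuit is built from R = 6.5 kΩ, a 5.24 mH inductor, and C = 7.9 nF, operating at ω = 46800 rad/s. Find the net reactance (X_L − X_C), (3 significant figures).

-2460 Ω

X_L = ωL = 245 Ω
X_C = 1/(ωC) = 2700 Ω
X = 245 − 2700 = -2460 Ω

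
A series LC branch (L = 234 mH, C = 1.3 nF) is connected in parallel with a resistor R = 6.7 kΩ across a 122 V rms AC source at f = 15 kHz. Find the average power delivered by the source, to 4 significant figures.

ω = 2πf = 94250 rad/s
X_L = ωL = 22050 Ω
X_C = 1/(ωC) = 8162 Ω
Branch 1: Z₁ = R = 6700 Ω
Branch 2 (series LC): Z₂ = j(X_L − X_C) = j13890 Ω
Parallel: Z = Z₁Z₂/(Z₁+Z₂), |Z| = 6035 Ω, ∠Z = 25.75°
I = V/|Z| = 20.22 mA
P = VI cos φ = 122 × 0.02022 × cos(25.75°) = 2.221 W

2.221 W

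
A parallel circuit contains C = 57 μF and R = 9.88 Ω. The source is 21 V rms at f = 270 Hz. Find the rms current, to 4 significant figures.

ω = 2πf = 1696 rad/s
X_C = 1/(ωC) = 10.34 Ω
Parallel: admittances add. Y = 1/R + jωC
Y = (0.1012 + j0.09670) S
|Y| = 0.1400 S → |Z| = 1/|Y| = 7.144 Ω, ∠Z = −∠Y = -43.69°
I = V/|Z| = 21/7.144 = 2.940 A

2.940 A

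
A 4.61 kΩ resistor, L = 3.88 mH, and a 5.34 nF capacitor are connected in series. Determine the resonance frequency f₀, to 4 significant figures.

ω₀ = 1/√(LC) = 1/√(0.00388 × 5.34e-09) = 219700 rad/s
f₀ = ω₀/(2π) = 34.97 kHz

34.97 kHz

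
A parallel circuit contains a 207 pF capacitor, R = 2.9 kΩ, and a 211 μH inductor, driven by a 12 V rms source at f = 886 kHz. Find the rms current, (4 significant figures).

ω = 2πf = 5.567e+06 rad/s
X_L = ωL = 1175 Ω
X_C = 1/(ωC) = 867.8 Ω
Parallel: admittances add. Y = 1/R + 1/(jωL) + jωC
Y = (0.0003448 + j0.0003010) S
|Y| = 0.0004577 S → |Z| = 1/|Y| = 2185 Ω, ∠Z = −∠Y = -41.12°
I = V/|Z| = 12/2185 = 5.493 mA

5.493 mA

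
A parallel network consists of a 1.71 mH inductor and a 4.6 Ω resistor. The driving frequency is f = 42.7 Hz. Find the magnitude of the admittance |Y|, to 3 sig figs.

2.19 S

ω = 2πf = 268.3 rad/s
X_L = ωL = 0.459 Ω
Parallel: admittances add. Y = 1/R + 1/(jωL)
Y = (0.217 − j2.18) S
|Y| = 2.19 S → |Z| = 1/|Y| = 0.457 Ω, ∠Z = −∠Y = 84.3°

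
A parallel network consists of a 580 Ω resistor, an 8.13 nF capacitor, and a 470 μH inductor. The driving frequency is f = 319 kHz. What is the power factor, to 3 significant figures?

0.112

ω = 2πf = 2.004e+06 rad/s
X_L = ωL = 942 Ω
X_C = 1/(ωC) = 61.4 Ω
Parallel: admittances add. Y = 1/R + 1/(jωL) + jωC
Y = (0.00172 + j0.0152) S
|Y| = 0.0153 S → |Z| = 1/|Y| = 65.2 Ω, ∠Z = −∠Y = -83.5°
cos φ = cos(-83.5°) = 0.112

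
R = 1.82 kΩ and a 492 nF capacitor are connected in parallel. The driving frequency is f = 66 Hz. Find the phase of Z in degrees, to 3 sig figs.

-20.4°

ω = 2πf = 414.7 rad/s
X_C = 1/(ωC) = 4900 Ω
Parallel: admittances add. Y = 1/R + jωC
Y = (0.000549 + j0.000204) S
|Y| = 0.000586 S → |Z| = 1/|Y| = 1710 Ω, ∠Z = −∠Y = -20.4°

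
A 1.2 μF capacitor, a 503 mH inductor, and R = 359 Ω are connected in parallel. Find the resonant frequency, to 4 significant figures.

204.9 Hz

ω₀ = 1/√(LC) = 1/√(0.503 × 1.2e-06) = 1287 rad/s
f₀ = ω₀/(2π) = 204.9 Hz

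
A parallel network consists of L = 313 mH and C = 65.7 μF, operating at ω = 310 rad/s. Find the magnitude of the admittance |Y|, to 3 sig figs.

10.1 mS

X_L = ωL = 97.0 Ω
X_C = 1/(ωC) = 49.1 Ω
Parallel: admittances add. Y = 1/(jωL) + jωC
Y = (0 + j0.0101) S
|Y| = 0.0101 S → |Z| = 1/|Y| = 99.4 Ω, ∠Z = −∠Y = -90.0°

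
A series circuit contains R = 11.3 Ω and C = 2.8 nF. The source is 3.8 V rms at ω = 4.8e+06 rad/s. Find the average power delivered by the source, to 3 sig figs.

X_C = 1/(ωC) = 74.4 Ω
Z = 11.3 − j74.4 Ω
|Z| = √(11.3² + 74.4²) = 75.3 Ω
∠Z = arctan(-74.4/11.3) = -81.4°
I = V/|Z| = 50.5 mA
P = VI cos φ = 3.8 × 0.0505 × cos(-81.4°) = 28.8 mW

28.8 mW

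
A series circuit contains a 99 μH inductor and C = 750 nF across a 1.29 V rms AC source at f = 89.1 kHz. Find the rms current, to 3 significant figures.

ω = 2πf = 559800 rad/s
X_L = ωL = 55.4 Ω
X_C = 1/(ωC) = 2.38 Ω
Net reactance X = X_L − X_C = 53.0 Ω
Z = j53.0 Ω
|Z| = √(0² + 53.0²) = 53.0 Ω
I = V/|Z| = 1.29/53.0 = 24.3 mA

24.3 mA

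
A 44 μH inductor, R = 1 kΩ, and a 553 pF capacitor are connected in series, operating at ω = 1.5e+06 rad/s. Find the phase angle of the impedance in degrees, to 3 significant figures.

X_L = ωL = 66.0 Ω
X_C = 1/(ωC) = 1210 Ω
Net reactance X = X_L − X_C = -1140 Ω
Z = 1000 − j1140 Ω
|Z| = √(1000² + 1140²) = 1520 Ω
∠Z = arctan(-1140/1000) = -48.7°

-48.7°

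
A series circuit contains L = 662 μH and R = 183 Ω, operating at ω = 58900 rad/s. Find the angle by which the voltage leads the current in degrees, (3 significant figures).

12.0°

X_L = ωL = 39.0 Ω
Z = 183 + j39.0 Ω
|Z| = √(183² + 39.0²) = 187 Ω
∠Z = arctan(39.0/183) = 12.0°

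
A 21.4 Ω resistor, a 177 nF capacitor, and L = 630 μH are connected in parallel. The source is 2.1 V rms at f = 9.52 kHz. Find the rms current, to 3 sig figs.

104 mA

ω = 2πf = 59820 rad/s
X_L = ωL = 37.7 Ω
X_C = 1/(ωC) = 94.5 Ω
Parallel: admittances add. Y = 1/R + 1/(jωL) + jωC
Y = (0.0467 − j0.0159) S
|Y| = 0.0494 S → |Z| = 1/|Y| = 20.3 Ω, ∠Z = −∠Y = 18.8°
I = V/|Z| = 2.1/20.3 = 104 mA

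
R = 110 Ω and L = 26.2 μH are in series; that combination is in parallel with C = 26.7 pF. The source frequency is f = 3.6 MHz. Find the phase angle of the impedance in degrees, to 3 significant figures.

ω = 2πf = 2.262e+07 rad/s
X_L = ωL = 593 Ω
X_C = 1/(ωC) = 1660 Ω
Branch 1 (R+jX_L): Z₁ = 110 + j593 Ω, |Z₁| = 603 Ω
Branch 2 (−jX_C): Z₂ = −j1660 Ω
Parallel: Z = Z₁Z₂/(Z₁+Z₂), |Z| = 934 Ω, ∠Z = 73.6°

73.6°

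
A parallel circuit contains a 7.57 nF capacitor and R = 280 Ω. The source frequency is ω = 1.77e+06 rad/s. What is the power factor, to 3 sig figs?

X_C = 1/(ωC) = 74.6 Ω
Parallel: admittances add. Y = 1/R + jωC
Y = (0.00357 + j0.0134) S
|Y| = 0.0139 S → |Z| = 1/|Y| = 72.1 Ω, ∠Z = −∠Y = -75.1°
cos φ = cos(-75.1°) = 0.258

0.258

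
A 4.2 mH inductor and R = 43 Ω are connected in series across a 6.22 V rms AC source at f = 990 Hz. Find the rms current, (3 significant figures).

ω = 2πf = 6220 rad/s
X_L = ωL = 26.1 Ω
Z = 43.0 + j26.1 Ω
|Z| = √(43.0² + 26.1²) = 50.3 Ω
I = V/|Z| = 6.22/50.3 = 124 mA

124 mA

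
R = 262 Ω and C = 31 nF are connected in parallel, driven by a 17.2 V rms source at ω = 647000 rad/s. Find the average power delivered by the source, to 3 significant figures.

1.13 W

X_C = 1/(ωC) = 49.9 Ω
Parallel: admittances add. Y = 1/R + jωC
Y = (0.00382 + j0.0201) S
|Y| = 0.0204 S → |Z| = 1/|Y| = 49.0 Ω, ∠Z = −∠Y = -79.2°
I = V/|Z| = 351 mA
P = VI cos φ = 17.2 × 0.351 × cos(-79.2°) = 1.13 W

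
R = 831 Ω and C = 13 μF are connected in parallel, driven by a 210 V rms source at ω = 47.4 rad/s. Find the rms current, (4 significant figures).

X_C = 1/(ωC) = 1623 Ω
Parallel: admittances add. Y = 1/R + jωC
Y = (0.001203 + j0.0006162) S
|Y| = 0.001352 S → |Z| = 1/|Y| = 739.7 Ω, ∠Z = −∠Y = -27.12°
I = V/|Z| = 210/739.7 = 283.9 mA

283.9 mA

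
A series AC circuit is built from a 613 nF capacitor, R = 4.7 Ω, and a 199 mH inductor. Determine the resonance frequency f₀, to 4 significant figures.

ω₀ = 1/√(LC) = 1/√(0.199 × 6.13e-07) = 2863 rad/s
f₀ = ω₀/(2π) = 455.7 Hz

455.7 Hz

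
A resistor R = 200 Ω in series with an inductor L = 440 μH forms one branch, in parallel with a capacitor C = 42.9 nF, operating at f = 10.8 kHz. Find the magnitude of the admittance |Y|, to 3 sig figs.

5.36 mS

ω = 2πf = 67860 rad/s
X_L = ωL = 29.9 Ω
X_C = 1/(ωC) = 344 Ω
Branch 1 (R+jX_L): Z₁ = 200 + j29.9 Ω, |Z₁| = 202 Ω
Branch 2 (−jX_C): Z₂ = −j344 Ω
Parallel: Z = Z₁Z₂/(Z₁+Z₂), |Z| = 187 Ω, ∠Z = -24.0°
|Y| = 1/|Z| = 5.36 mS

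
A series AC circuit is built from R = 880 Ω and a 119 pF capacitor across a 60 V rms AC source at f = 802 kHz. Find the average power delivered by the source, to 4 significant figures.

891.0 mW

ω = 2πf = 5.039e+06 rad/s
X_C = 1/(ωC) = 1668 Ω
Z = 880.0 − j1668 Ω
|Z| = √(880.0² + 1668²) = 1886 Ω
∠Z = arctan(-1668/880.0) = -62.18°
I = V/|Z| = 31.82 mA
P = VI cos φ = 60 × 0.03182 × cos(-62.18°) = 891.0 mW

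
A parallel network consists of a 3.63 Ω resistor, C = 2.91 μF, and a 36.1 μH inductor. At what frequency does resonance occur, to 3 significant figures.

ω₀ = 1/√(LC) = 1/√(3.61e-05 × 2.91e-06) = 97570 rad/s
f₀ = ω₀/(2π) = 15.5 kHz

15.5 kHz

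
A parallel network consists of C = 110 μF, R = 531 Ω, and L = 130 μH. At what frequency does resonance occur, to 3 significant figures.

ω₀ = 1/√(LC) = 1/√(0.00013 × 0.00011) = 8362 rad/s
f₀ = ω₀/(2π) = 1.33 kHz

1.33 kHz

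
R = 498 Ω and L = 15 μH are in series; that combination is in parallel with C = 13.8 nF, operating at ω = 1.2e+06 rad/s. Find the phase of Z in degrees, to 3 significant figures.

-83.1°

X_L = ωL = 18.0 Ω
X_C = 1/(ωC) = 60.4 Ω
Branch 1 (R+jX_L): Z₁ = 498 + j18.0 Ω, |Z₁| = 498 Ω
Branch 2 (−jX_C): Z₂ = −j60.4 Ω
Parallel: Z = Z₁Z₂/(Z₁+Z₂), |Z| = 60.2 Ω, ∠Z = -83.1°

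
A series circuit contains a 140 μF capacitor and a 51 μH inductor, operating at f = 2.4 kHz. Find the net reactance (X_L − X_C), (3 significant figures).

ω = 2πf = 15080 rad/s
X_L = ωL = 0.769 Ω
X_C = 1/(ωC) = 0.474 Ω
X = 0.769 − 0.474 = 0.295 Ω

0.295 Ω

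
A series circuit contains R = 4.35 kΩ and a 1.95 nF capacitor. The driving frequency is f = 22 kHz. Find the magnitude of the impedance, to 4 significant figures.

ω = 2πf = 138200 rad/s
X_C = 1/(ωC) = 3710 Ω
Z = 4350 − j3710 Ω
|Z| = √(4350² + 3710²) = 5717 Ω

5717 Ω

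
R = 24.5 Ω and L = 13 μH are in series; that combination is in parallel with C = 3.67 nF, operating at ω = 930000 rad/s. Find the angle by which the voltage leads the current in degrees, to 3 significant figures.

X_L = ωL = 12.1 Ω
X_C = 1/(ωC) = 293 Ω
Branch 1 (R+jX_L): Z₁ = 24.5 + j12.1 Ω, |Z₁| = 27.3 Ω
Branch 2 (−jX_C): Z₂ = −j293 Ω
Parallel: Z = Z₁Z₂/(Z₁+Z₂), |Z| = 28.4 Ω, ∠Z = 21.3°

21.3°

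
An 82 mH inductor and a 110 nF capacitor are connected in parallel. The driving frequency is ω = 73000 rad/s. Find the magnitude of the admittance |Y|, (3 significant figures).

X_L = ωL = 5990 Ω
X_C = 1/(ωC) = 125 Ω
Parallel: admittances add. Y = 1/(jωL) + jωC
Y = (0 + j0.00786) S
|Y| = 0.00786 S → |Z| = 1/|Y| = 127 Ω, ∠Z = −∠Y = -90.0°

7.86 mS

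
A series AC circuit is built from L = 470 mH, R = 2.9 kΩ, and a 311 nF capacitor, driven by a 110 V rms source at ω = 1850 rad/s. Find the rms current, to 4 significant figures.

36.34 mA

X_L = ωL = 869.5 Ω
X_C = 1/(ωC) = 1738 Ω
Net reactance X = X_L − X_C = -868.6 Ω
Z = 2900 − j868.6 Ω
|Z| = √(2900² + 868.6²) = 3027 Ω
I = V/|Z| = 110/3027 = 36.34 mA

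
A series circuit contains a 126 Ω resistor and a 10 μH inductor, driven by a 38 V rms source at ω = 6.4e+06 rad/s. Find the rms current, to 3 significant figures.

X_L = ωL = 64.0 Ω
Z = 126 + j64.0 Ω
|Z| = √(126² + 64.0²) = 141 Ω
I = V/|Z| = 38/141 = 269 mA

269 mA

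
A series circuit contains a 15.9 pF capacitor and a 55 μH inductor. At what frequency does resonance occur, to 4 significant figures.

5.382 MHz

ω₀ = 1/√(LC) = 1/√(5.5e-05 × 1.59e-11) = 3.382e+07 rad/s
f₀ = ω₀/(2π) = 5.382 MHz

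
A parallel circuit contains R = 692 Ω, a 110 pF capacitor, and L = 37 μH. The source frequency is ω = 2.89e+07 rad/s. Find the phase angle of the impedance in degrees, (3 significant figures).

X_L = ωL = 1070 Ω
X_C = 1/(ωC) = 315 Ω
Parallel: admittances add. Y = 1/R + 1/(jωL) + jωC
Y = (0.00145 + j0.00224) S
|Y| = 0.00267 S → |Z| = 1/|Y| = 375 Ω, ∠Z = −∠Y = -57.2°

-57.2°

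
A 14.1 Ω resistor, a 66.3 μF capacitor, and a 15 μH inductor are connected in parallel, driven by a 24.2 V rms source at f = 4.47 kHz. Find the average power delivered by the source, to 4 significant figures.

41.53 W

ω = 2πf = 28090 rad/s
X_L = ωL = 0.4213 Ω
X_C = 1/(ωC) = 0.5370 Ω
Parallel: admittances add. Y = 1/R + 1/(jωL) + jωC
Y = (0.07092 − j0.5116) S
|Y| = 0.5165 S → |Z| = 1/|Y| = 1.936 Ω, ∠Z = −∠Y = 82.11°
I = V/|Z| = 12.50 A
P = VI cos φ = 24.2 × 12.50 × cos(82.11°) = 41.53 W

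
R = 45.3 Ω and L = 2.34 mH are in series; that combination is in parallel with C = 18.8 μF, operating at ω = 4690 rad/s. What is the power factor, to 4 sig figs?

X_L = ωL = 10.97 Ω
X_C = 1/(ωC) = 11.34 Ω
Branch 1 (R+jX_L): Z₁ = 45.30 + j10.97 Ω, |Z₁| = 46.61 Ω
Branch 2 (−jX_C): Z₂ = −j11.34 Ω
Parallel: Z = Z₁Z₂/(Z₁+Z₂), |Z| = 11.67 Ω, ∠Z = -75.92°
cos φ = cos(-75.92°) = 0.2433

0.2433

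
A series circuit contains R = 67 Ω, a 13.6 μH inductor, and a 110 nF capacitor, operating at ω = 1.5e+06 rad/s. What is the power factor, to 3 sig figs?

0.978

X_L = ωL = 20.4 Ω
X_C = 1/(ωC) = 6.06 Ω
Net reactance X = X_L − X_C = 14.3 Ω
Z = 67.0 + j14.3 Ω
|Z| = √(67.0² + 14.3²) = 68.5 Ω
∠Z = arctan(14.3/67.0) = 12.1°
cos φ = cos(12.1°) = 0.978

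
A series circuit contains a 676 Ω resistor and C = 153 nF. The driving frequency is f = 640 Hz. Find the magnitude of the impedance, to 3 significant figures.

1760 Ω

ω = 2πf = 4021 rad/s
X_C = 1/(ωC) = 1630 Ω
Z = 676 − j1630 Ω
|Z| = √(676² + 1630²) = 1760 Ω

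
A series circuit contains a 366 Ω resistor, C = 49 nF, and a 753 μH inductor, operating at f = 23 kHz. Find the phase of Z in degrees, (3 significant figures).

ω = 2πf = 144500 rad/s
X_L = ωL = 109 Ω
X_C = 1/(ωC) = 141 Ω
Net reactance X = X_L − X_C = -32.4 Ω
Z = 366 − j32.4 Ω
|Z| = √(366² + 32.4²) = 367 Ω
∠Z = arctan(-32.4/366) = -5.06°

-5.06°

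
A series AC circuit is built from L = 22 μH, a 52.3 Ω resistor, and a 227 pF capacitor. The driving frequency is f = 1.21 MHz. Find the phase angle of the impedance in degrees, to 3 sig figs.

-82.8°

ω = 2πf = 7.603e+06 rad/s
X_L = ωL = 167 Ω
X_C = 1/(ωC) = 579 Ω
Net reactance X = X_L − X_C = -412 Ω
Z = 52.3 − j412 Ω
|Z| = √(52.3² + 412²) = 415 Ω
∠Z = arctan(-412/52.3) = -82.8°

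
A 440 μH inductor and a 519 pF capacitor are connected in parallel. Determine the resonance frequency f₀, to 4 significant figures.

ω₀ = 1/√(LC) = 1/√(0.00044 × 5.19e-10) = 2.093e+06 rad/s
f₀ = ω₀/(2π) = 333.1 kHz

333.1 kHz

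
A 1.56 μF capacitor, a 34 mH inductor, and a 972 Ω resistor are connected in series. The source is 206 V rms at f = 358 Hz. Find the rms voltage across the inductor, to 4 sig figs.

ω = 2πf = 2249 rad/s
X_L = ωL = 76.48 Ω
X_C = 1/(ωC) = 285.0 Ω
Net reactance X = X_L − X_C = -208.5 Ω
Z = 972.0 − j208.5 Ω
|Z| = √(972.0² + 208.5²) = 994.1 Ω
I = V/|Z| = 207.2 mA
V_L = I·|Z_L| = 0.2072 × 76.48 = 15.85 V

15.85 V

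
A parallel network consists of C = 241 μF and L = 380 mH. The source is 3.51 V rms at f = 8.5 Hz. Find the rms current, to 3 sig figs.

128 mA

ω = 2πf = 53.41 rad/s
X_L = ωL = 20.3 Ω
X_C = 1/(ωC) = 77.7 Ω
Parallel: admittances add. Y = 1/(jωL) + jωC
Y = (0 − j0.0364) S
|Y| = 0.0364 S → |Z| = 1/|Y| = 27.5 Ω, ∠Z = −∠Y = 90.0°
I = V/|Z| = 3.51/27.5 = 128 mA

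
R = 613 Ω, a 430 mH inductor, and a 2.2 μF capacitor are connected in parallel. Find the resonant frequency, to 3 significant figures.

164 Hz

ω₀ = 1/√(LC) = 1/√(0.43 × 2.2e-06) = 1028 rad/s
f₀ = ω₀/(2π) = 164 Hz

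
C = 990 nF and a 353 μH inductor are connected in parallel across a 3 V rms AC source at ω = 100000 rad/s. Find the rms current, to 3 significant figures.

212 mA

X_L = ωL = 35.3 Ω
X_C = 1/(ωC) = 10.1 Ω
Parallel: admittances add. Y = 1/(jωL) + jωC
Y = (0 + j0.0707) S
|Y| = 0.0707 S → |Z| = 1/|Y| = 14.1 Ω, ∠Z = −∠Y = -90.0°
I = V/|Z| = 3/14.1 = 212 mA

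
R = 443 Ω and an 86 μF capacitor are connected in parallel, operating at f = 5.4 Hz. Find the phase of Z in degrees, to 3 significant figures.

ω = 2πf = 33.93 rad/s
X_C = 1/(ωC) = 343 Ω
Parallel: admittances add. Y = 1/R + jωC
Y = (0.00226 + j0.00292) S
|Y| = 0.00369 S → |Z| = 1/|Y| = 271 Ω, ∠Z = −∠Y = -52.3°

-52.3°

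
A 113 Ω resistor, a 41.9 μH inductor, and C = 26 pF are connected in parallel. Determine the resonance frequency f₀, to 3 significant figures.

4.82 MHz

ω₀ = 1/√(LC) = 1/√(4.19e-05 × 2.6e-11) = 3.03e+07 rad/s
f₀ = ω₀/(2π) = 4.82 MHz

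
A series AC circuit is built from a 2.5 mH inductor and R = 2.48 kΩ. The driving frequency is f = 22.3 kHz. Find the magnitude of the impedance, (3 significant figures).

ω = 2πf = 140100 rad/s
X_L = ωL = 350 Ω
Z = 2480 + j350 Ω
|Z| = √(2480² + 350²) = 2500 Ω

2500 Ω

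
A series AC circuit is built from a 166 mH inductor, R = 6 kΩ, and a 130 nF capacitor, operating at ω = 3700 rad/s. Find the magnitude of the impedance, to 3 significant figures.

6180 Ω

X_L = ωL = 614 Ω
X_C = 1/(ωC) = 2080 Ω
Net reactance X = X_L − X_C = -1460 Ω
Z = 6000 − j1460 Ω
|Z| = √(6000² + 1460²) = 6180 Ω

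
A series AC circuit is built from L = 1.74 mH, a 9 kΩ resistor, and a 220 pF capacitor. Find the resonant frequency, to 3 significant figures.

257 kHz

ω₀ = 1/√(LC) = 1/√(0.00174 × 2.2e-10) = 1.616e+06 rad/s
f₀ = ω₀/(2π) = 257 kHz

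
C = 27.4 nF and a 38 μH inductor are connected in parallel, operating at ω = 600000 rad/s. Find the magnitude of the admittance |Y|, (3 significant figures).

X_L = ωL = 22.8 Ω
X_C = 1/(ωC) = 60.8 Ω
Parallel: admittances add. Y = 1/(jωL) + jωC
Y = (0 − j0.0274) S
|Y| = 0.0274 S → |Z| = 1/|Y| = 36.5 Ω, ∠Z = −∠Y = 90.0°

27.4 mS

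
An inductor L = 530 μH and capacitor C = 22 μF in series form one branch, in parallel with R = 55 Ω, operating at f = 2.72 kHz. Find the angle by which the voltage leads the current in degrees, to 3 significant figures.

83.4°

ω = 2πf = 17090 rad/s
X_L = ωL = 9.06 Ω
X_C = 1/(ωC) = 2.66 Ω
Branch 1: Z₁ = R = 55.0 Ω
Branch 2 (series LC): Z₂ = j(X_L − X_C) = j6.40 Ω
Parallel: Z = Z₁Z₂/(Z₁+Z₂), |Z| = 6.36 Ω, ∠Z = 83.4°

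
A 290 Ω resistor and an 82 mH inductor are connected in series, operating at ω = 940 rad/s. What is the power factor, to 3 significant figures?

0.966

X_L = ωL = 77.1 Ω
Z = 290 + j77.1 Ω
|Z| = √(290² + 77.1²) = 300 Ω
∠Z = arctan(77.1/290) = 14.9°
cos φ = cos(14.9°) = 0.966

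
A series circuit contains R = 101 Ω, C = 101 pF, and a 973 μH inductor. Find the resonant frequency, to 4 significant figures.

507.7 kHz

ω₀ = 1/√(LC) = 1/√(0.000973 × 1.01e-10) = 3.19e+06 rad/s
f₀ = ω₀/(2π) = 507.7 kHz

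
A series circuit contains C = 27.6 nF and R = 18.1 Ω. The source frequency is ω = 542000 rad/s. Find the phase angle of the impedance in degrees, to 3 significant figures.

-74.8°

X_C = 1/(ωC) = 66.8 Ω
Z = 18.1 − j66.8 Ω
|Z| = √(18.1² + 66.8²) = 69.3 Ω
∠Z = arctan(-66.8/18.1) = -74.8°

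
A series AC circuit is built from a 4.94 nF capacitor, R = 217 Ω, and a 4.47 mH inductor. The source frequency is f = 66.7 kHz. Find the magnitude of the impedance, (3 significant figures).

ω = 2πf = 419100 rad/s
X_L = ωL = 1870 Ω
X_C = 1/(ωC) = 483 Ω
Net reactance X = X_L − X_C = 1390 Ω
Z = 217 + j1390 Ω
|Z| = √(217² + 1390²) = 1410 Ω

1410 Ω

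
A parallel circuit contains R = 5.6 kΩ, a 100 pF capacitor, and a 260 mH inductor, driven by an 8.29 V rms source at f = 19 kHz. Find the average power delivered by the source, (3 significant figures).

ω = 2πf = 119400 rad/s
X_L = ωL = 31000 Ω
X_C = 1/(ωC) = 83800 Ω
Parallel: admittances add. Y = 1/R + 1/(jωL) + jωC
Y = (0.000179 − j2.03e-05) S
|Y| = 0.000180 S → |Z| = 1/|Y| = 5560 Ω, ∠Z = −∠Y = 6.48°
I = V/|Z| = 1.49 mA
P = VI cos φ = 8.29 × 0.00149 × cos(6.48°) = 12.3 mW

12.3 mW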